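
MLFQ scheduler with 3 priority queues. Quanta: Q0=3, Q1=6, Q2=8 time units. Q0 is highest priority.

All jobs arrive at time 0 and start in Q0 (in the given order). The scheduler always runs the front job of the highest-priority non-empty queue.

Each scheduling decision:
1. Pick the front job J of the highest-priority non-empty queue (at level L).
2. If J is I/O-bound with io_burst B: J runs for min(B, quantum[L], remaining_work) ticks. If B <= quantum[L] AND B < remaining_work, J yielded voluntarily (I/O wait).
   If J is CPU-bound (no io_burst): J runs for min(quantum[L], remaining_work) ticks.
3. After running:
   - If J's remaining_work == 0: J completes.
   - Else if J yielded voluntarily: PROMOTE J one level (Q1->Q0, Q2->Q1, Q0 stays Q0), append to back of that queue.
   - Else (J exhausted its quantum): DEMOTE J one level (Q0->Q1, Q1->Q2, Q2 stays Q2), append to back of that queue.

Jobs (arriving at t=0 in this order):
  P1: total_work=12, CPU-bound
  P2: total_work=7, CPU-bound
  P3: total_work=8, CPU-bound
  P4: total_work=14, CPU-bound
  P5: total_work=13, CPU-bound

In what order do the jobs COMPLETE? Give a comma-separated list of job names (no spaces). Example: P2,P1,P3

t=0-3: P1@Q0 runs 3, rem=9, quantum used, demote→Q1. Q0=[P2,P3,P4,P5] Q1=[P1] Q2=[]
t=3-6: P2@Q0 runs 3, rem=4, quantum used, demote→Q1. Q0=[P3,P4,P5] Q1=[P1,P2] Q2=[]
t=6-9: P3@Q0 runs 3, rem=5, quantum used, demote→Q1. Q0=[P4,P5] Q1=[P1,P2,P3] Q2=[]
t=9-12: P4@Q0 runs 3, rem=11, quantum used, demote→Q1. Q0=[P5] Q1=[P1,P2,P3,P4] Q2=[]
t=12-15: P5@Q0 runs 3, rem=10, quantum used, demote→Q1. Q0=[] Q1=[P1,P2,P3,P4,P5] Q2=[]
t=15-21: P1@Q1 runs 6, rem=3, quantum used, demote→Q2. Q0=[] Q1=[P2,P3,P4,P5] Q2=[P1]
t=21-25: P2@Q1 runs 4, rem=0, completes. Q0=[] Q1=[P3,P4,P5] Q2=[P1]
t=25-30: P3@Q1 runs 5, rem=0, completes. Q0=[] Q1=[P4,P5] Q2=[P1]
t=30-36: P4@Q1 runs 6, rem=5, quantum used, demote→Q2. Q0=[] Q1=[P5] Q2=[P1,P4]
t=36-42: P5@Q1 runs 6, rem=4, quantum used, demote→Q2. Q0=[] Q1=[] Q2=[P1,P4,P5]
t=42-45: P1@Q2 runs 3, rem=0, completes. Q0=[] Q1=[] Q2=[P4,P5]
t=45-50: P4@Q2 runs 5, rem=0, completes. Q0=[] Q1=[] Q2=[P5]
t=50-54: P5@Q2 runs 4, rem=0, completes. Q0=[] Q1=[] Q2=[]

Answer: P2,P3,P1,P4,P5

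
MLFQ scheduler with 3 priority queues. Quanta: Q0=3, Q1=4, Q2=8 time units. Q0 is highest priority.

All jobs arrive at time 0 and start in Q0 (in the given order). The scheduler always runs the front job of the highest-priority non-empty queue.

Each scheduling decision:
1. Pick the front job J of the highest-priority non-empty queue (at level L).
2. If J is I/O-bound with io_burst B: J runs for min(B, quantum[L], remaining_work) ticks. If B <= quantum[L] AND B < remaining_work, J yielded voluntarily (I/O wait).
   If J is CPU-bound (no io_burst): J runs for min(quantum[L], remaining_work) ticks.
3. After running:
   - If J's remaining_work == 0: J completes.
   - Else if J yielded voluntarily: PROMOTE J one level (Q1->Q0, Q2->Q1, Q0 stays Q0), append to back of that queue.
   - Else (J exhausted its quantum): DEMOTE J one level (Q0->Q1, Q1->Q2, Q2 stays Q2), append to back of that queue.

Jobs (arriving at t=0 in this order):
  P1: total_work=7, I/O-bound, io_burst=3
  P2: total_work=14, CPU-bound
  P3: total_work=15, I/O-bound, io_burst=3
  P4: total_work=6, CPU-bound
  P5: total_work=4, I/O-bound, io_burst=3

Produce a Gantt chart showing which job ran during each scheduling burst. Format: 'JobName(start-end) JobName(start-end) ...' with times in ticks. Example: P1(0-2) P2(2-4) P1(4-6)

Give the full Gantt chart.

Answer: P1(0-3) P2(3-6) P3(6-9) P4(9-12) P5(12-15) P1(15-18) P3(18-21) P5(21-22) P1(22-23) P3(23-26) P3(26-29) P3(29-32) P2(32-36) P4(36-39) P2(39-46)

Derivation:
t=0-3: P1@Q0 runs 3, rem=4, I/O yield, promote→Q0. Q0=[P2,P3,P4,P5,P1] Q1=[] Q2=[]
t=3-6: P2@Q0 runs 3, rem=11, quantum used, demote→Q1. Q0=[P3,P4,P5,P1] Q1=[P2] Q2=[]
t=6-9: P3@Q0 runs 3, rem=12, I/O yield, promote→Q0. Q0=[P4,P5,P1,P3] Q1=[P2] Q2=[]
t=9-12: P4@Q0 runs 3, rem=3, quantum used, demote→Q1. Q0=[P5,P1,P3] Q1=[P2,P4] Q2=[]
t=12-15: P5@Q0 runs 3, rem=1, I/O yield, promote→Q0. Q0=[P1,P3,P5] Q1=[P2,P4] Q2=[]
t=15-18: P1@Q0 runs 3, rem=1, I/O yield, promote→Q0. Q0=[P3,P5,P1] Q1=[P2,P4] Q2=[]
t=18-21: P3@Q0 runs 3, rem=9, I/O yield, promote→Q0. Q0=[P5,P1,P3] Q1=[P2,P4] Q2=[]
t=21-22: P5@Q0 runs 1, rem=0, completes. Q0=[P1,P3] Q1=[P2,P4] Q2=[]
t=22-23: P1@Q0 runs 1, rem=0, completes. Q0=[P3] Q1=[P2,P4] Q2=[]
t=23-26: P3@Q0 runs 3, rem=6, I/O yield, promote→Q0. Q0=[P3] Q1=[P2,P4] Q2=[]
t=26-29: P3@Q0 runs 3, rem=3, I/O yield, promote→Q0. Q0=[P3] Q1=[P2,P4] Q2=[]
t=29-32: P3@Q0 runs 3, rem=0, completes. Q0=[] Q1=[P2,P4] Q2=[]
t=32-36: P2@Q1 runs 4, rem=7, quantum used, demote→Q2. Q0=[] Q1=[P4] Q2=[P2]
t=36-39: P4@Q1 runs 3, rem=0, completes. Q0=[] Q1=[] Q2=[P2]
t=39-46: P2@Q2 runs 7, rem=0, completes. Q0=[] Q1=[] Q2=[]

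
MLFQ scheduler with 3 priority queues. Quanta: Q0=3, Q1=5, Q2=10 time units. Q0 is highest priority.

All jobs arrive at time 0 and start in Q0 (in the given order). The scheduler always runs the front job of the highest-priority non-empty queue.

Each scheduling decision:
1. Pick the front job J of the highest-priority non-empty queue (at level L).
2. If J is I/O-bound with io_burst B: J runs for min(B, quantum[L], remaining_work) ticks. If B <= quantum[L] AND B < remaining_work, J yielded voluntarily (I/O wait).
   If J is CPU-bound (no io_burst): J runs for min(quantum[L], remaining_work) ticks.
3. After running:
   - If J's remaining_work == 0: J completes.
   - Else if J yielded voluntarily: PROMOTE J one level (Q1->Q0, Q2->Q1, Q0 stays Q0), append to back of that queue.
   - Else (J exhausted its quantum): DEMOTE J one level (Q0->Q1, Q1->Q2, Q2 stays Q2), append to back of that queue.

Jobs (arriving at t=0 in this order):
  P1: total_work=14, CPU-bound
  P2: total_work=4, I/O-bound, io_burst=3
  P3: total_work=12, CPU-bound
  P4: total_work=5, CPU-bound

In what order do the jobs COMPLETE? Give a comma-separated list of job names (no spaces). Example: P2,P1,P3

Answer: P2,P4,P1,P3

Derivation:
t=0-3: P1@Q0 runs 3, rem=11, quantum used, demote→Q1. Q0=[P2,P3,P4] Q1=[P1] Q2=[]
t=3-6: P2@Q0 runs 3, rem=1, I/O yield, promote→Q0. Q0=[P3,P4,P2] Q1=[P1] Q2=[]
t=6-9: P3@Q0 runs 3, rem=9, quantum used, demote→Q1. Q0=[P4,P2] Q1=[P1,P3] Q2=[]
t=9-12: P4@Q0 runs 3, rem=2, quantum used, demote→Q1. Q0=[P2] Q1=[P1,P3,P4] Q2=[]
t=12-13: P2@Q0 runs 1, rem=0, completes. Q0=[] Q1=[P1,P3,P4] Q2=[]
t=13-18: P1@Q1 runs 5, rem=6, quantum used, demote→Q2. Q0=[] Q1=[P3,P4] Q2=[P1]
t=18-23: P3@Q1 runs 5, rem=4, quantum used, demote→Q2. Q0=[] Q1=[P4] Q2=[P1,P3]
t=23-25: P4@Q1 runs 2, rem=0, completes. Q0=[] Q1=[] Q2=[P1,P3]
t=25-31: P1@Q2 runs 6, rem=0, completes. Q0=[] Q1=[] Q2=[P3]
t=31-35: P3@Q2 runs 4, rem=0, completes. Q0=[] Q1=[] Q2=[]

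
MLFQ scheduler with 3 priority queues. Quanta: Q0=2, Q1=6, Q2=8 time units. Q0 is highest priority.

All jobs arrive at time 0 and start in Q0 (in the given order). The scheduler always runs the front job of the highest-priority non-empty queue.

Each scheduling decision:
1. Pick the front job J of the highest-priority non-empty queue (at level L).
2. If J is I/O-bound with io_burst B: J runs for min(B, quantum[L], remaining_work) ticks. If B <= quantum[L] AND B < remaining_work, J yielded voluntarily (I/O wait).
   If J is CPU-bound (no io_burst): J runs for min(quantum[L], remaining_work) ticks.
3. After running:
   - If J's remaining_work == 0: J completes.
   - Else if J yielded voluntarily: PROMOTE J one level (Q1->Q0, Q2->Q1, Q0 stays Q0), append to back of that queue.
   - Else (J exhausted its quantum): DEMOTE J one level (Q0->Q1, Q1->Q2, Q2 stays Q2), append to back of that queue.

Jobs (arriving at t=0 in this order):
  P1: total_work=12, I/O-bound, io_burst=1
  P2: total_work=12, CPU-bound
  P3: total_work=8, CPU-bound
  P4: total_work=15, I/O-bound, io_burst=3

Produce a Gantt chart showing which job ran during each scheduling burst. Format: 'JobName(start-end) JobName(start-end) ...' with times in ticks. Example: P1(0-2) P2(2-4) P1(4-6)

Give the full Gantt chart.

t=0-1: P1@Q0 runs 1, rem=11, I/O yield, promote→Q0. Q0=[P2,P3,P4,P1] Q1=[] Q2=[]
t=1-3: P2@Q0 runs 2, rem=10, quantum used, demote→Q1. Q0=[P3,P4,P1] Q1=[P2] Q2=[]
t=3-5: P3@Q0 runs 2, rem=6, quantum used, demote→Q1. Q0=[P4,P1] Q1=[P2,P3] Q2=[]
t=5-7: P4@Q0 runs 2, rem=13, quantum used, demote→Q1. Q0=[P1] Q1=[P2,P3,P4] Q2=[]
t=7-8: P1@Q0 runs 1, rem=10, I/O yield, promote→Q0. Q0=[P1] Q1=[P2,P3,P4] Q2=[]
t=8-9: P1@Q0 runs 1, rem=9, I/O yield, promote→Q0. Q0=[P1] Q1=[P2,P3,P4] Q2=[]
t=9-10: P1@Q0 runs 1, rem=8, I/O yield, promote→Q0. Q0=[P1] Q1=[P2,P3,P4] Q2=[]
t=10-11: P1@Q0 runs 1, rem=7, I/O yield, promote→Q0. Q0=[P1] Q1=[P2,P3,P4] Q2=[]
t=11-12: P1@Q0 runs 1, rem=6, I/O yield, promote→Q0. Q0=[P1] Q1=[P2,P3,P4] Q2=[]
t=12-13: P1@Q0 runs 1, rem=5, I/O yield, promote→Q0. Q0=[P1] Q1=[P2,P3,P4] Q2=[]
t=13-14: P1@Q0 runs 1, rem=4, I/O yield, promote→Q0. Q0=[P1] Q1=[P2,P3,P4] Q2=[]
t=14-15: P1@Q0 runs 1, rem=3, I/O yield, promote→Q0. Q0=[P1] Q1=[P2,P3,P4] Q2=[]
t=15-16: P1@Q0 runs 1, rem=2, I/O yield, promote→Q0. Q0=[P1] Q1=[P2,P3,P4] Q2=[]
t=16-17: P1@Q0 runs 1, rem=1, I/O yield, promote→Q0. Q0=[P1] Q1=[P2,P3,P4] Q2=[]
t=17-18: P1@Q0 runs 1, rem=0, completes. Q0=[] Q1=[P2,P3,P4] Q2=[]
t=18-24: P2@Q1 runs 6, rem=4, quantum used, demote→Q2. Q0=[] Q1=[P3,P4] Q2=[P2]
t=24-30: P3@Q1 runs 6, rem=0, completes. Q0=[] Q1=[P4] Q2=[P2]
t=30-33: P4@Q1 runs 3, rem=10, I/O yield, promote→Q0. Q0=[P4] Q1=[] Q2=[P2]
t=33-35: P4@Q0 runs 2, rem=8, quantum used, demote→Q1. Q0=[] Q1=[P4] Q2=[P2]
t=35-38: P4@Q1 runs 3, rem=5, I/O yield, promote→Q0. Q0=[P4] Q1=[] Q2=[P2]
t=38-40: P4@Q0 runs 2, rem=3, quantum used, demote→Q1. Q0=[] Q1=[P4] Q2=[P2]
t=40-43: P4@Q1 runs 3, rem=0, completes. Q0=[] Q1=[] Q2=[P2]
t=43-47: P2@Q2 runs 4, rem=0, completes. Q0=[] Q1=[] Q2=[]

Answer: P1(0-1) P2(1-3) P3(3-5) P4(5-7) P1(7-8) P1(8-9) P1(9-10) P1(10-11) P1(11-12) P1(12-13) P1(13-14) P1(14-15) P1(15-16) P1(16-17) P1(17-18) P2(18-24) P3(24-30) P4(30-33) P4(33-35) P4(35-38) P4(38-40) P4(40-43) P2(43-47)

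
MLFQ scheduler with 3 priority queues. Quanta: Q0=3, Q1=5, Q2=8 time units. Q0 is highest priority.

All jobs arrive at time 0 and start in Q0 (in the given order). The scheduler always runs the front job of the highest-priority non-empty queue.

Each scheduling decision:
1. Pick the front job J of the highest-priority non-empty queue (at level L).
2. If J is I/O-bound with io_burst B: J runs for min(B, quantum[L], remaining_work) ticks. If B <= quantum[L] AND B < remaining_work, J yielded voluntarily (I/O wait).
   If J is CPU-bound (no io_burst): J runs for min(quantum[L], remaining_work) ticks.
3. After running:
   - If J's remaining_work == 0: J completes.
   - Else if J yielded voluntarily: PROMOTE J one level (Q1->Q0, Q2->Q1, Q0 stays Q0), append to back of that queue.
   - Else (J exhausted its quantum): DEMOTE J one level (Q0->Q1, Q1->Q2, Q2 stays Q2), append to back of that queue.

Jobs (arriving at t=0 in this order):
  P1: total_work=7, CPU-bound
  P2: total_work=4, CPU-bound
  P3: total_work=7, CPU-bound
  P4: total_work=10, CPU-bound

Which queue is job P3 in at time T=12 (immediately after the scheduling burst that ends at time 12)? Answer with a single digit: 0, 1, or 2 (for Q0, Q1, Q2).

Answer: 1

Derivation:
t=0-3: P1@Q0 runs 3, rem=4, quantum used, demote→Q1. Q0=[P2,P3,P4] Q1=[P1] Q2=[]
t=3-6: P2@Q0 runs 3, rem=1, quantum used, demote→Q1. Q0=[P3,P4] Q1=[P1,P2] Q2=[]
t=6-9: P3@Q0 runs 3, rem=4, quantum used, demote→Q1. Q0=[P4] Q1=[P1,P2,P3] Q2=[]
t=9-12: P4@Q0 runs 3, rem=7, quantum used, demote→Q1. Q0=[] Q1=[P1,P2,P3,P4] Q2=[]
t=12-16: P1@Q1 runs 4, rem=0, completes. Q0=[] Q1=[P2,P3,P4] Q2=[]
t=16-17: P2@Q1 runs 1, rem=0, completes. Q0=[] Q1=[P3,P4] Q2=[]
t=17-21: P3@Q1 runs 4, rem=0, completes. Q0=[] Q1=[P4] Q2=[]
t=21-26: P4@Q1 runs 5, rem=2, quantum used, demote→Q2. Q0=[] Q1=[] Q2=[P4]
t=26-28: P4@Q2 runs 2, rem=0, completes. Q0=[] Q1=[] Q2=[]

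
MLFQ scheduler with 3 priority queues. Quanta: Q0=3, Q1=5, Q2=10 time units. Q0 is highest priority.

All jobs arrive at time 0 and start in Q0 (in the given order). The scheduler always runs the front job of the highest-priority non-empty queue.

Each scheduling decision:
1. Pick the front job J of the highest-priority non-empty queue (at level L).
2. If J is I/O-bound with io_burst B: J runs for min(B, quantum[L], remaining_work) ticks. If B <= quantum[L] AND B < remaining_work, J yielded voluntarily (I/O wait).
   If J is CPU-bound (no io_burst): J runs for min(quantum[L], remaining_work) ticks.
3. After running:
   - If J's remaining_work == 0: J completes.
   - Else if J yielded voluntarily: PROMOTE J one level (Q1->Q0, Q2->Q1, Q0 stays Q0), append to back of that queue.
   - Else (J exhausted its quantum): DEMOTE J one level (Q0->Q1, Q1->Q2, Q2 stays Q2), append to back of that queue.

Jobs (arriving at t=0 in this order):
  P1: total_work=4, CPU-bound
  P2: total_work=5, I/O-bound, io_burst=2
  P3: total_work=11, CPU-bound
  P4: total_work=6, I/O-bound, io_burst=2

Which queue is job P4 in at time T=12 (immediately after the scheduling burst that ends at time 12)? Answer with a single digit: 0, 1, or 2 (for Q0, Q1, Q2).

t=0-3: P1@Q0 runs 3, rem=1, quantum used, demote→Q1. Q0=[P2,P3,P4] Q1=[P1] Q2=[]
t=3-5: P2@Q0 runs 2, rem=3, I/O yield, promote→Q0. Q0=[P3,P4,P2] Q1=[P1] Q2=[]
t=5-8: P3@Q0 runs 3, rem=8, quantum used, demote→Q1. Q0=[P4,P2] Q1=[P1,P3] Q2=[]
t=8-10: P4@Q0 runs 2, rem=4, I/O yield, promote→Q0. Q0=[P2,P4] Q1=[P1,P3] Q2=[]
t=10-12: P2@Q0 runs 2, rem=1, I/O yield, promote→Q0. Q0=[P4,P2] Q1=[P1,P3] Q2=[]
t=12-14: P4@Q0 runs 2, rem=2, I/O yield, promote→Q0. Q0=[P2,P4] Q1=[P1,P3] Q2=[]
t=14-15: P2@Q0 runs 1, rem=0, completes. Q0=[P4] Q1=[P1,P3] Q2=[]
t=15-17: P4@Q0 runs 2, rem=0, completes. Q0=[] Q1=[P1,P3] Q2=[]
t=17-18: P1@Q1 runs 1, rem=0, completes. Q0=[] Q1=[P3] Q2=[]
t=18-23: P3@Q1 runs 5, rem=3, quantum used, demote→Q2. Q0=[] Q1=[] Q2=[P3]
t=23-26: P3@Q2 runs 3, rem=0, completes. Q0=[] Q1=[] Q2=[]

Answer: 0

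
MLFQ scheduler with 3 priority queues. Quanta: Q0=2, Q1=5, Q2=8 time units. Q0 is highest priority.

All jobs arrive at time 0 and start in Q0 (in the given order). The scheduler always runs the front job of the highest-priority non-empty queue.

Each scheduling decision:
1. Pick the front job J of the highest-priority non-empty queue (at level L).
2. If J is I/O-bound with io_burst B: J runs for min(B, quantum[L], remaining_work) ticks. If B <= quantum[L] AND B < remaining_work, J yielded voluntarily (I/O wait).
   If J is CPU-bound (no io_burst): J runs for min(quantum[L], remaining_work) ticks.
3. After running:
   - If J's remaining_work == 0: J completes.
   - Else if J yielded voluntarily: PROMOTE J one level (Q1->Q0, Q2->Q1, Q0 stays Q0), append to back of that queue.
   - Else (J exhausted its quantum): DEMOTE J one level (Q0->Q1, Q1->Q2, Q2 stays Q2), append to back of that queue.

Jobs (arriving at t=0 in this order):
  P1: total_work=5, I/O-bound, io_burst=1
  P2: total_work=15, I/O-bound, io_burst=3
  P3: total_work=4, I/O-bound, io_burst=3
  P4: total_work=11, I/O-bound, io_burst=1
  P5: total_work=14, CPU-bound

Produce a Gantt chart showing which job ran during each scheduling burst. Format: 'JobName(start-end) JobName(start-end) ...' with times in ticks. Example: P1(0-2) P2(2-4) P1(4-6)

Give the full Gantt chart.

Answer: P1(0-1) P2(1-3) P3(3-5) P4(5-6) P5(6-8) P1(8-9) P4(9-10) P1(10-11) P4(11-12) P1(12-13) P4(13-14) P1(14-15) P4(15-16) P4(16-17) P4(17-18) P4(18-19) P4(19-20) P4(20-21) P4(21-22) P2(22-25) P2(25-27) P3(27-29) P5(29-34) P2(34-37) P2(37-39) P2(39-42) P5(42-49)

Derivation:
t=0-1: P1@Q0 runs 1, rem=4, I/O yield, promote→Q0. Q0=[P2,P3,P4,P5,P1] Q1=[] Q2=[]
t=1-3: P2@Q0 runs 2, rem=13, quantum used, demote→Q1. Q0=[P3,P4,P5,P1] Q1=[P2] Q2=[]
t=3-5: P3@Q0 runs 2, rem=2, quantum used, demote→Q1. Q0=[P4,P5,P1] Q1=[P2,P3] Q2=[]
t=5-6: P4@Q0 runs 1, rem=10, I/O yield, promote→Q0. Q0=[P5,P1,P4] Q1=[P2,P3] Q2=[]
t=6-8: P5@Q0 runs 2, rem=12, quantum used, demote→Q1. Q0=[P1,P4] Q1=[P2,P3,P5] Q2=[]
t=8-9: P1@Q0 runs 1, rem=3, I/O yield, promote→Q0. Q0=[P4,P1] Q1=[P2,P3,P5] Q2=[]
t=9-10: P4@Q0 runs 1, rem=9, I/O yield, promote→Q0. Q0=[P1,P4] Q1=[P2,P3,P5] Q2=[]
t=10-11: P1@Q0 runs 1, rem=2, I/O yield, promote→Q0. Q0=[P4,P1] Q1=[P2,P3,P5] Q2=[]
t=11-12: P4@Q0 runs 1, rem=8, I/O yield, promote→Q0. Q0=[P1,P4] Q1=[P2,P3,P5] Q2=[]
t=12-13: P1@Q0 runs 1, rem=1, I/O yield, promote→Q0. Q0=[P4,P1] Q1=[P2,P3,P5] Q2=[]
t=13-14: P4@Q0 runs 1, rem=7, I/O yield, promote→Q0. Q0=[P1,P4] Q1=[P2,P3,P5] Q2=[]
t=14-15: P1@Q0 runs 1, rem=0, completes. Q0=[P4] Q1=[P2,P3,P5] Q2=[]
t=15-16: P4@Q0 runs 1, rem=6, I/O yield, promote→Q0. Q0=[P4] Q1=[P2,P3,P5] Q2=[]
t=16-17: P4@Q0 runs 1, rem=5, I/O yield, promote→Q0. Q0=[P4] Q1=[P2,P3,P5] Q2=[]
t=17-18: P4@Q0 runs 1, rem=4, I/O yield, promote→Q0. Q0=[P4] Q1=[P2,P3,P5] Q2=[]
t=18-19: P4@Q0 runs 1, rem=3, I/O yield, promote→Q0. Q0=[P4] Q1=[P2,P3,P5] Q2=[]
t=19-20: P4@Q0 runs 1, rem=2, I/O yield, promote→Q0. Q0=[P4] Q1=[P2,P3,P5] Q2=[]
t=20-21: P4@Q0 runs 1, rem=1, I/O yield, promote→Q0. Q0=[P4] Q1=[P2,P3,P5] Q2=[]
t=21-22: P4@Q0 runs 1, rem=0, completes. Q0=[] Q1=[P2,P3,P5] Q2=[]
t=22-25: P2@Q1 runs 3, rem=10, I/O yield, promote→Q0. Q0=[P2] Q1=[P3,P5] Q2=[]
t=25-27: P2@Q0 runs 2, rem=8, quantum used, demote→Q1. Q0=[] Q1=[P3,P5,P2] Q2=[]
t=27-29: P3@Q1 runs 2, rem=0, completes. Q0=[] Q1=[P5,P2] Q2=[]
t=29-34: P5@Q1 runs 5, rem=7, quantum used, demote→Q2. Q0=[] Q1=[P2] Q2=[P5]
t=34-37: P2@Q1 runs 3, rem=5, I/O yield, promote→Q0. Q0=[P2] Q1=[] Q2=[P5]
t=37-39: P2@Q0 runs 2, rem=3, quantum used, demote→Q1. Q0=[] Q1=[P2] Q2=[P5]
t=39-42: P2@Q1 runs 3, rem=0, completes. Q0=[] Q1=[] Q2=[P5]
t=42-49: P5@Q2 runs 7, rem=0, completes. Q0=[] Q1=[] Q2=[]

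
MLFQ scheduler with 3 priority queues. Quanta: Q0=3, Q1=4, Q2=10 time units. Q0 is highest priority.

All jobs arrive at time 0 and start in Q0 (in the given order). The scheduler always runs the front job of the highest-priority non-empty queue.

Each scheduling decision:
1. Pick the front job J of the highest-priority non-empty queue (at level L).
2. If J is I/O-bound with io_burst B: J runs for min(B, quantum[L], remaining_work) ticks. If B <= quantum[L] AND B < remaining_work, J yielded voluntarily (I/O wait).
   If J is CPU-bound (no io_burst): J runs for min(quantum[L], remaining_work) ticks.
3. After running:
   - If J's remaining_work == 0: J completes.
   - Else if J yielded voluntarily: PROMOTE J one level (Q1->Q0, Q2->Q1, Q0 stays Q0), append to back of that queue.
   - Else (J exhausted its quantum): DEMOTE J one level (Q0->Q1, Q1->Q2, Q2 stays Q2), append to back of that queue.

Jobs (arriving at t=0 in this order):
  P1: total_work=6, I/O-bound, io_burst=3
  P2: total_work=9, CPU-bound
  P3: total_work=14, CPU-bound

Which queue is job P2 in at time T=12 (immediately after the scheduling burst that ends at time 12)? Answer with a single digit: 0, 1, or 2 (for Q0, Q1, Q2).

t=0-3: P1@Q0 runs 3, rem=3, I/O yield, promote→Q0. Q0=[P2,P3,P1] Q1=[] Q2=[]
t=3-6: P2@Q0 runs 3, rem=6, quantum used, demote→Q1. Q0=[P3,P1] Q1=[P2] Q2=[]
t=6-9: P3@Q0 runs 3, rem=11, quantum used, demote→Q1. Q0=[P1] Q1=[P2,P3] Q2=[]
t=9-12: P1@Q0 runs 3, rem=0, completes. Q0=[] Q1=[P2,P3] Q2=[]
t=12-16: P2@Q1 runs 4, rem=2, quantum used, demote→Q2. Q0=[] Q1=[P3] Q2=[P2]
t=16-20: P3@Q1 runs 4, rem=7, quantum used, demote→Q2. Q0=[] Q1=[] Q2=[P2,P3]
t=20-22: P2@Q2 runs 2, rem=0, completes. Q0=[] Q1=[] Q2=[P3]
t=22-29: P3@Q2 runs 7, rem=0, completes. Q0=[] Q1=[] Q2=[]

Answer: 1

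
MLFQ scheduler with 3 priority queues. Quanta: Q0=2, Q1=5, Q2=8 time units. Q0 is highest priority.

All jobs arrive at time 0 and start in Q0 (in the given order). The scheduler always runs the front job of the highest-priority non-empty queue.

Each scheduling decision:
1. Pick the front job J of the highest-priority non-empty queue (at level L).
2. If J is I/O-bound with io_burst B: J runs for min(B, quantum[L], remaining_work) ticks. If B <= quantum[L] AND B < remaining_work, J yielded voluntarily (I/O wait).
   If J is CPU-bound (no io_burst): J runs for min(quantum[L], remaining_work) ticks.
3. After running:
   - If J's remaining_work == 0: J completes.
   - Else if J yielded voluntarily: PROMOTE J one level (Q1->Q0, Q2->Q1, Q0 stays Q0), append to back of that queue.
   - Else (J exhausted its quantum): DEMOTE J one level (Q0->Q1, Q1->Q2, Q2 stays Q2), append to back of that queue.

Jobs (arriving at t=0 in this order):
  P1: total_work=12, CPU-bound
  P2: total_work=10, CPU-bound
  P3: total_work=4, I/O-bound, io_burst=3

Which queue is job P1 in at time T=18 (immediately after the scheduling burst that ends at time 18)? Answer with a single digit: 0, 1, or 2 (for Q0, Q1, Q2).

t=0-2: P1@Q0 runs 2, rem=10, quantum used, demote→Q1. Q0=[P2,P3] Q1=[P1] Q2=[]
t=2-4: P2@Q0 runs 2, rem=8, quantum used, demote→Q1. Q0=[P3] Q1=[P1,P2] Q2=[]
t=4-6: P3@Q0 runs 2, rem=2, quantum used, demote→Q1. Q0=[] Q1=[P1,P2,P3] Q2=[]
t=6-11: P1@Q1 runs 5, rem=5, quantum used, demote→Q2. Q0=[] Q1=[P2,P3] Q2=[P1]
t=11-16: P2@Q1 runs 5, rem=3, quantum used, demote→Q2. Q0=[] Q1=[P3] Q2=[P1,P2]
t=16-18: P3@Q1 runs 2, rem=0, completes. Q0=[] Q1=[] Q2=[P1,P2]
t=18-23: P1@Q2 runs 5, rem=0, completes. Q0=[] Q1=[] Q2=[P2]
t=23-26: P2@Q2 runs 3, rem=0, completes. Q0=[] Q1=[] Q2=[]

Answer: 2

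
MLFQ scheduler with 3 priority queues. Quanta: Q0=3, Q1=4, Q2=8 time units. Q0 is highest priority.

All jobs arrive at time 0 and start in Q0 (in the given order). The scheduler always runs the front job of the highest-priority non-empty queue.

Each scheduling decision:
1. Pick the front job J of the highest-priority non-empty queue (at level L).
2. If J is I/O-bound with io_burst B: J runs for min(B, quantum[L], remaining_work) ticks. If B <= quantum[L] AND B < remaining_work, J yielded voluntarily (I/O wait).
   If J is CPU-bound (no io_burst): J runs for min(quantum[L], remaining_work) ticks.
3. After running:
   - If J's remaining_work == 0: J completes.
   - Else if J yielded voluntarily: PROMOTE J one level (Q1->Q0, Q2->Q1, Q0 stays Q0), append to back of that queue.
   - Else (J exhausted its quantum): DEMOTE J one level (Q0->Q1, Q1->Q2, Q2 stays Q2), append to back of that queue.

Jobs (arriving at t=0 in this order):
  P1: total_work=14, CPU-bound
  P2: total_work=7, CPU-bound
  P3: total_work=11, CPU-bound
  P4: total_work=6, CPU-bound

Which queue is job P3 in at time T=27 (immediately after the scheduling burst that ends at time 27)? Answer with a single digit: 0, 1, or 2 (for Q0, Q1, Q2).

Answer: 2

Derivation:
t=0-3: P1@Q0 runs 3, rem=11, quantum used, demote→Q1. Q0=[P2,P3,P4] Q1=[P1] Q2=[]
t=3-6: P2@Q0 runs 3, rem=4, quantum used, demote→Q1. Q0=[P3,P4] Q1=[P1,P2] Q2=[]
t=6-9: P3@Q0 runs 3, rem=8, quantum used, demote→Q1. Q0=[P4] Q1=[P1,P2,P3] Q2=[]
t=9-12: P4@Q0 runs 3, rem=3, quantum used, demote→Q1. Q0=[] Q1=[P1,P2,P3,P4] Q2=[]
t=12-16: P1@Q1 runs 4, rem=7, quantum used, demote→Q2. Q0=[] Q1=[P2,P3,P4] Q2=[P1]
t=16-20: P2@Q1 runs 4, rem=0, completes. Q0=[] Q1=[P3,P4] Q2=[P1]
t=20-24: P3@Q1 runs 4, rem=4, quantum used, demote→Q2. Q0=[] Q1=[P4] Q2=[P1,P3]
t=24-27: P4@Q1 runs 3, rem=0, completes. Q0=[] Q1=[] Q2=[P1,P3]
t=27-34: P1@Q2 runs 7, rem=0, completes. Q0=[] Q1=[] Q2=[P3]
t=34-38: P3@Q2 runs 4, rem=0, completes. Q0=[] Q1=[] Q2=[]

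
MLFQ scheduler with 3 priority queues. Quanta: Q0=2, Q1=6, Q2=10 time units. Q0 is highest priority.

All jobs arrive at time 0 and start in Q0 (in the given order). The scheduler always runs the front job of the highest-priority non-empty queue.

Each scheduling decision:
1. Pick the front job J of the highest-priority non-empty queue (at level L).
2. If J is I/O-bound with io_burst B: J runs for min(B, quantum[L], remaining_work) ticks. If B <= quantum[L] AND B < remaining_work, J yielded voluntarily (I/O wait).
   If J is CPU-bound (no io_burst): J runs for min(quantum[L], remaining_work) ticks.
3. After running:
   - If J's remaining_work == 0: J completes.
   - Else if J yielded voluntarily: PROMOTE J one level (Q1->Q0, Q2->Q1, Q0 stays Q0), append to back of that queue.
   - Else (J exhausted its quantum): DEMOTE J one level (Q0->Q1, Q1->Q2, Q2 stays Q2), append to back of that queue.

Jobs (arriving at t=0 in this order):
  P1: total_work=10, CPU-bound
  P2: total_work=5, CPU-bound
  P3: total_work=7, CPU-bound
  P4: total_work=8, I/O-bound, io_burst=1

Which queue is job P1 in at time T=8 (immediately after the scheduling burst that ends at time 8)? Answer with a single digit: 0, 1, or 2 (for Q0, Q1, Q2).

t=0-2: P1@Q0 runs 2, rem=8, quantum used, demote→Q1. Q0=[P2,P3,P4] Q1=[P1] Q2=[]
t=2-4: P2@Q0 runs 2, rem=3, quantum used, demote→Q1. Q0=[P3,P4] Q1=[P1,P2] Q2=[]
t=4-6: P3@Q0 runs 2, rem=5, quantum used, demote→Q1. Q0=[P4] Q1=[P1,P2,P3] Q2=[]
t=6-7: P4@Q0 runs 1, rem=7, I/O yield, promote→Q0. Q0=[P4] Q1=[P1,P2,P3] Q2=[]
t=7-8: P4@Q0 runs 1, rem=6, I/O yield, promote→Q0. Q0=[P4] Q1=[P1,P2,P3] Q2=[]
t=8-9: P4@Q0 runs 1, rem=5, I/O yield, promote→Q0. Q0=[P4] Q1=[P1,P2,P3] Q2=[]
t=9-10: P4@Q0 runs 1, rem=4, I/O yield, promote→Q0. Q0=[P4] Q1=[P1,P2,P3] Q2=[]
t=10-11: P4@Q0 runs 1, rem=3, I/O yield, promote→Q0. Q0=[P4] Q1=[P1,P2,P3] Q2=[]
t=11-12: P4@Q0 runs 1, rem=2, I/O yield, promote→Q0. Q0=[P4] Q1=[P1,P2,P3] Q2=[]
t=12-13: P4@Q0 runs 1, rem=1, I/O yield, promote→Q0. Q0=[P4] Q1=[P1,P2,P3] Q2=[]
t=13-14: P4@Q0 runs 1, rem=0, completes. Q0=[] Q1=[P1,P2,P3] Q2=[]
t=14-20: P1@Q1 runs 6, rem=2, quantum used, demote→Q2. Q0=[] Q1=[P2,P3] Q2=[P1]
t=20-23: P2@Q1 runs 3, rem=0, completes. Q0=[] Q1=[P3] Q2=[P1]
t=23-28: P3@Q1 runs 5, rem=0, completes. Q0=[] Q1=[] Q2=[P1]
t=28-30: P1@Q2 runs 2, rem=0, completes. Q0=[] Q1=[] Q2=[]

Answer: 1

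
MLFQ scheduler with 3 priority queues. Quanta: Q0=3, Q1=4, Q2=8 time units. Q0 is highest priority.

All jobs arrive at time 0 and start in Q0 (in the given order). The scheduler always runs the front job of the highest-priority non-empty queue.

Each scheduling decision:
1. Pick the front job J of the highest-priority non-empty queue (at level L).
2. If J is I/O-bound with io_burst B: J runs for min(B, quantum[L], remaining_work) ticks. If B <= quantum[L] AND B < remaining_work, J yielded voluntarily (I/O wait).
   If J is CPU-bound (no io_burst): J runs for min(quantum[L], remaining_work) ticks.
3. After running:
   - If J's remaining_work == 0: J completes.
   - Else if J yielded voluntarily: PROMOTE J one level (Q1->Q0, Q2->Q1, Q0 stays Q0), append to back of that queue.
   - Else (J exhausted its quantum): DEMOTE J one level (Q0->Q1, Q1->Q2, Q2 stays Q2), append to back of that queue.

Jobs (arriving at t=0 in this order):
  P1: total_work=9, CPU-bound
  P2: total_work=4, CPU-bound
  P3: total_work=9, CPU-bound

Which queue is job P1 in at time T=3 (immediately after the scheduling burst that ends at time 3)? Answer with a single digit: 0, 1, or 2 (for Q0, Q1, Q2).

t=0-3: P1@Q0 runs 3, rem=6, quantum used, demote→Q1. Q0=[P2,P3] Q1=[P1] Q2=[]
t=3-6: P2@Q0 runs 3, rem=1, quantum used, demote→Q1. Q0=[P3] Q1=[P1,P2] Q2=[]
t=6-9: P3@Q0 runs 3, rem=6, quantum used, demote→Q1. Q0=[] Q1=[P1,P2,P3] Q2=[]
t=9-13: P1@Q1 runs 4, rem=2, quantum used, demote→Q2. Q0=[] Q1=[P2,P3] Q2=[P1]
t=13-14: P2@Q1 runs 1, rem=0, completes. Q0=[] Q1=[P3] Q2=[P1]
t=14-18: P3@Q1 runs 4, rem=2, quantum used, demote→Q2. Q0=[] Q1=[] Q2=[P1,P3]
t=18-20: P1@Q2 runs 2, rem=0, completes. Q0=[] Q1=[] Q2=[P3]
t=20-22: P3@Q2 runs 2, rem=0, completes. Q0=[] Q1=[] Q2=[]

Answer: 1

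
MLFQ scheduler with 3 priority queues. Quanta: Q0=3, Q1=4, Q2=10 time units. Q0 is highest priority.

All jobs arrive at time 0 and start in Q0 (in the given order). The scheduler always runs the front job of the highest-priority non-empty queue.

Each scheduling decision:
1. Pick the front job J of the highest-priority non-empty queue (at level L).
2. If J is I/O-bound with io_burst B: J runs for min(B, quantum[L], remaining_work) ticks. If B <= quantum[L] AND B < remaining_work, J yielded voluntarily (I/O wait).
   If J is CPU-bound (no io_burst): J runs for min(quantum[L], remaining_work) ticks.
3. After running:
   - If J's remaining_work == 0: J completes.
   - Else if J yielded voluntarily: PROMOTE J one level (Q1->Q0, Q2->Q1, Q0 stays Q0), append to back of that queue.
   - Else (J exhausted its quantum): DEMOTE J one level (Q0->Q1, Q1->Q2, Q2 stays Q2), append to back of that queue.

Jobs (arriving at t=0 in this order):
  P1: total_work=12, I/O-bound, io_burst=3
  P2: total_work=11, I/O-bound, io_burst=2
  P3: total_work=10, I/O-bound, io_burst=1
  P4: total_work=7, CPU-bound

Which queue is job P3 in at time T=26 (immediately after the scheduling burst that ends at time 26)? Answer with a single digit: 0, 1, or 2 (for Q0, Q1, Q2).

Answer: 0

Derivation:
t=0-3: P1@Q0 runs 3, rem=9, I/O yield, promote→Q0. Q0=[P2,P3,P4,P1] Q1=[] Q2=[]
t=3-5: P2@Q0 runs 2, rem=9, I/O yield, promote→Q0. Q0=[P3,P4,P1,P2] Q1=[] Q2=[]
t=5-6: P3@Q0 runs 1, rem=9, I/O yield, promote→Q0. Q0=[P4,P1,P2,P3] Q1=[] Q2=[]
t=6-9: P4@Q0 runs 3, rem=4, quantum used, demote→Q1. Q0=[P1,P2,P3] Q1=[P4] Q2=[]
t=9-12: P1@Q0 runs 3, rem=6, I/O yield, promote→Q0. Q0=[P2,P3,P1] Q1=[P4] Q2=[]
t=12-14: P2@Q0 runs 2, rem=7, I/O yield, promote→Q0. Q0=[P3,P1,P2] Q1=[P4] Q2=[]
t=14-15: P3@Q0 runs 1, rem=8, I/O yield, promote→Q0. Q0=[P1,P2,P3] Q1=[P4] Q2=[]
t=15-18: P1@Q0 runs 3, rem=3, I/O yield, promote→Q0. Q0=[P2,P3,P1] Q1=[P4] Q2=[]
t=18-20: P2@Q0 runs 2, rem=5, I/O yield, promote→Q0. Q0=[P3,P1,P2] Q1=[P4] Q2=[]
t=20-21: P3@Q0 runs 1, rem=7, I/O yield, promote→Q0. Q0=[P1,P2,P3] Q1=[P4] Q2=[]
t=21-24: P1@Q0 runs 3, rem=0, completes. Q0=[P2,P3] Q1=[P4] Q2=[]
t=24-26: P2@Q0 runs 2, rem=3, I/O yield, promote→Q0. Q0=[P3,P2] Q1=[P4] Q2=[]
t=26-27: P3@Q0 runs 1, rem=6, I/O yield, promote→Q0. Q0=[P2,P3] Q1=[P4] Q2=[]
t=27-29: P2@Q0 runs 2, rem=1, I/O yield, promote→Q0. Q0=[P3,P2] Q1=[P4] Q2=[]
t=29-30: P3@Q0 runs 1, rem=5, I/O yield, promote→Q0. Q0=[P2,P3] Q1=[P4] Q2=[]
t=30-31: P2@Q0 runs 1, rem=0, completes. Q0=[P3] Q1=[P4] Q2=[]
t=31-32: P3@Q0 runs 1, rem=4, I/O yield, promote→Q0. Q0=[P3] Q1=[P4] Q2=[]
t=32-33: P3@Q0 runs 1, rem=3, I/O yield, promote→Q0. Q0=[P3] Q1=[P4] Q2=[]
t=33-34: P3@Q0 runs 1, rem=2, I/O yield, promote→Q0. Q0=[P3] Q1=[P4] Q2=[]
t=34-35: P3@Q0 runs 1, rem=1, I/O yield, promote→Q0. Q0=[P3] Q1=[P4] Q2=[]
t=35-36: P3@Q0 runs 1, rem=0, completes. Q0=[] Q1=[P4] Q2=[]
t=36-40: P4@Q1 runs 4, rem=0, completes. Q0=[] Q1=[] Q2=[]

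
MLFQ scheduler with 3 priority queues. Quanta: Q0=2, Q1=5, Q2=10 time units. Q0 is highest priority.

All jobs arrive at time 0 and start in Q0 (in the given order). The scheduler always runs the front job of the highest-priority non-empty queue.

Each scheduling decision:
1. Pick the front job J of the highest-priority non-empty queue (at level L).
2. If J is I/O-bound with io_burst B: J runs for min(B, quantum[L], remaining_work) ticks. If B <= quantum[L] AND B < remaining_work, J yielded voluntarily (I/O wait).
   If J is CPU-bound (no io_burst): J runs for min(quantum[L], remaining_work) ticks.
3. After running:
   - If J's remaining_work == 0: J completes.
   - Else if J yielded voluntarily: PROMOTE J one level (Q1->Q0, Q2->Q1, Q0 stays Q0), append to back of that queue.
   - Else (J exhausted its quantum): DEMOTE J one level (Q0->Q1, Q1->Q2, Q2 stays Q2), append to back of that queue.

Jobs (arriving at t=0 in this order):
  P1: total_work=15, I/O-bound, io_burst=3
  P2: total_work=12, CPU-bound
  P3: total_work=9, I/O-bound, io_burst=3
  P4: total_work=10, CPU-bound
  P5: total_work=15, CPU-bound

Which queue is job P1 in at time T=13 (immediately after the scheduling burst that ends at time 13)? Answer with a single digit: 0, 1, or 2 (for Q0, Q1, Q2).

t=0-2: P1@Q0 runs 2, rem=13, quantum used, demote→Q1. Q0=[P2,P3,P4,P5] Q1=[P1] Q2=[]
t=2-4: P2@Q0 runs 2, rem=10, quantum used, demote→Q1. Q0=[P3,P4,P5] Q1=[P1,P2] Q2=[]
t=4-6: P3@Q0 runs 2, rem=7, quantum used, demote→Q1. Q0=[P4,P5] Q1=[P1,P2,P3] Q2=[]
t=6-8: P4@Q0 runs 2, rem=8, quantum used, demote→Q1. Q0=[P5] Q1=[P1,P2,P3,P4] Q2=[]
t=8-10: P5@Q0 runs 2, rem=13, quantum used, demote→Q1. Q0=[] Q1=[P1,P2,P3,P4,P5] Q2=[]
t=10-13: P1@Q1 runs 3, rem=10, I/O yield, promote→Q0. Q0=[P1] Q1=[P2,P3,P4,P5] Q2=[]
t=13-15: P1@Q0 runs 2, rem=8, quantum used, demote→Q1. Q0=[] Q1=[P2,P3,P4,P5,P1] Q2=[]
t=15-20: P2@Q1 runs 5, rem=5, quantum used, demote→Q2. Q0=[] Q1=[P3,P4,P5,P1] Q2=[P2]
t=20-23: P3@Q1 runs 3, rem=4, I/O yield, promote→Q0. Q0=[P3] Q1=[P4,P5,P1] Q2=[P2]
t=23-25: P3@Q0 runs 2, rem=2, quantum used, demote→Q1. Q0=[] Q1=[P4,P5,P1,P3] Q2=[P2]
t=25-30: P4@Q1 runs 5, rem=3, quantum used, demote→Q2. Q0=[] Q1=[P5,P1,P3] Q2=[P2,P4]
t=30-35: P5@Q1 runs 5, rem=8, quantum used, demote→Q2. Q0=[] Q1=[P1,P3] Q2=[P2,P4,P5]
t=35-38: P1@Q1 runs 3, rem=5, I/O yield, promote→Q0. Q0=[P1] Q1=[P3] Q2=[P2,P4,P5]
t=38-40: P1@Q0 runs 2, rem=3, quantum used, demote→Q1. Q0=[] Q1=[P3,P1] Q2=[P2,P4,P5]
t=40-42: P3@Q1 runs 2, rem=0, completes. Q0=[] Q1=[P1] Q2=[P2,P4,P5]
t=42-45: P1@Q1 runs 3, rem=0, completes. Q0=[] Q1=[] Q2=[P2,P4,P5]
t=45-50: P2@Q2 runs 5, rem=0, completes. Q0=[] Q1=[] Q2=[P4,P5]
t=50-53: P4@Q2 runs 3, rem=0, completes. Q0=[] Q1=[] Q2=[P5]
t=53-61: P5@Q2 runs 8, rem=0, completes. Q0=[] Q1=[] Q2=[]

Answer: 0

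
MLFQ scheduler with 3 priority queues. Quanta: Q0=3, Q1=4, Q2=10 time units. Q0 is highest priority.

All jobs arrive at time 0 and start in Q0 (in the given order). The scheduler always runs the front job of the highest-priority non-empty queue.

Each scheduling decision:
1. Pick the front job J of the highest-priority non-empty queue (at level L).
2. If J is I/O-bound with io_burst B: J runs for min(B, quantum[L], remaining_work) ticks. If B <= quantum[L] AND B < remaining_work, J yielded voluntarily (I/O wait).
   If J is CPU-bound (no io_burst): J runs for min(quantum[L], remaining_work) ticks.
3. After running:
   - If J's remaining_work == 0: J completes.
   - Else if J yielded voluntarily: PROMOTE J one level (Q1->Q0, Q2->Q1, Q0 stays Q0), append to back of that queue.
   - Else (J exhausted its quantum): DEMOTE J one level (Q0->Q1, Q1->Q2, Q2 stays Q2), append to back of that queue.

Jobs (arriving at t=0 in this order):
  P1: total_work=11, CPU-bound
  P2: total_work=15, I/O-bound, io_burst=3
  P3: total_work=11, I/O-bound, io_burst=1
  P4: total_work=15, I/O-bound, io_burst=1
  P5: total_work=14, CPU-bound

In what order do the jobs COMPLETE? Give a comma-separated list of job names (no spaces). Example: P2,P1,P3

t=0-3: P1@Q0 runs 3, rem=8, quantum used, demote→Q1. Q0=[P2,P3,P4,P5] Q1=[P1] Q2=[]
t=3-6: P2@Q0 runs 3, rem=12, I/O yield, promote→Q0. Q0=[P3,P4,P5,P2] Q1=[P1] Q2=[]
t=6-7: P3@Q0 runs 1, rem=10, I/O yield, promote→Q0. Q0=[P4,P5,P2,P3] Q1=[P1] Q2=[]
t=7-8: P4@Q0 runs 1, rem=14, I/O yield, promote→Q0. Q0=[P5,P2,P3,P4] Q1=[P1] Q2=[]
t=8-11: P5@Q0 runs 3, rem=11, quantum used, demote→Q1. Q0=[P2,P3,P4] Q1=[P1,P5] Q2=[]
t=11-14: P2@Q0 runs 3, rem=9, I/O yield, promote→Q0. Q0=[P3,P4,P2] Q1=[P1,P5] Q2=[]
t=14-15: P3@Q0 runs 1, rem=9, I/O yield, promote→Q0. Q0=[P4,P2,P3] Q1=[P1,P5] Q2=[]
t=15-16: P4@Q0 runs 1, rem=13, I/O yield, promote→Q0. Q0=[P2,P3,P4] Q1=[P1,P5] Q2=[]
t=16-19: P2@Q0 runs 3, rem=6, I/O yield, promote→Q0. Q0=[P3,P4,P2] Q1=[P1,P5] Q2=[]
t=19-20: P3@Q0 runs 1, rem=8, I/O yield, promote→Q0. Q0=[P4,P2,P3] Q1=[P1,P5] Q2=[]
t=20-21: P4@Q0 runs 1, rem=12, I/O yield, promote→Q0. Q0=[P2,P3,P4] Q1=[P1,P5] Q2=[]
t=21-24: P2@Q0 runs 3, rem=3, I/O yield, promote→Q0. Q0=[P3,P4,P2] Q1=[P1,P5] Q2=[]
t=24-25: P3@Q0 runs 1, rem=7, I/O yield, promote→Q0. Q0=[P4,P2,P3] Q1=[P1,P5] Q2=[]
t=25-26: P4@Q0 runs 1, rem=11, I/O yield, promote→Q0. Q0=[P2,P3,P4] Q1=[P1,P5] Q2=[]
t=26-29: P2@Q0 runs 3, rem=0, completes. Q0=[P3,P4] Q1=[P1,P5] Q2=[]
t=29-30: P3@Q0 runs 1, rem=6, I/O yield, promote→Q0. Q0=[P4,P3] Q1=[P1,P5] Q2=[]
t=30-31: P4@Q0 runs 1, rem=10, I/O yield, promote→Q0. Q0=[P3,P4] Q1=[P1,P5] Q2=[]
t=31-32: P3@Q0 runs 1, rem=5, I/O yield, promote→Q0. Q0=[P4,P3] Q1=[P1,P5] Q2=[]
t=32-33: P4@Q0 runs 1, rem=9, I/O yield, promote→Q0. Q0=[P3,P4] Q1=[P1,P5] Q2=[]
t=33-34: P3@Q0 runs 1, rem=4, I/O yield, promote→Q0. Q0=[P4,P3] Q1=[P1,P5] Q2=[]
t=34-35: P4@Q0 runs 1, rem=8, I/O yield, promote→Q0. Q0=[P3,P4] Q1=[P1,P5] Q2=[]
t=35-36: P3@Q0 runs 1, rem=3, I/O yield, promote→Q0. Q0=[P4,P3] Q1=[P1,P5] Q2=[]
t=36-37: P4@Q0 runs 1, rem=7, I/O yield, promote→Q0. Q0=[P3,P4] Q1=[P1,P5] Q2=[]
t=37-38: P3@Q0 runs 1, rem=2, I/O yield, promote→Q0. Q0=[P4,P3] Q1=[P1,P5] Q2=[]
t=38-39: P4@Q0 runs 1, rem=6, I/O yield, promote→Q0. Q0=[P3,P4] Q1=[P1,P5] Q2=[]
t=39-40: P3@Q0 runs 1, rem=1, I/O yield, promote→Q0. Q0=[P4,P3] Q1=[P1,P5] Q2=[]
t=40-41: P4@Q0 runs 1, rem=5, I/O yield, promote→Q0. Q0=[P3,P4] Q1=[P1,P5] Q2=[]
t=41-42: P3@Q0 runs 1, rem=0, completes. Q0=[P4] Q1=[P1,P5] Q2=[]
t=42-43: P4@Q0 runs 1, rem=4, I/O yield, promote→Q0. Q0=[P4] Q1=[P1,P5] Q2=[]
t=43-44: P4@Q0 runs 1, rem=3, I/O yield, promote→Q0. Q0=[P4] Q1=[P1,P5] Q2=[]
t=44-45: P4@Q0 runs 1, rem=2, I/O yield, promote→Q0. Q0=[P4] Q1=[P1,P5] Q2=[]
t=45-46: P4@Q0 runs 1, rem=1, I/O yield, promote→Q0. Q0=[P4] Q1=[P1,P5] Q2=[]
t=46-47: P4@Q0 runs 1, rem=0, completes. Q0=[] Q1=[P1,P5] Q2=[]
t=47-51: P1@Q1 runs 4, rem=4, quantum used, demote→Q2. Q0=[] Q1=[P5] Q2=[P1]
t=51-55: P5@Q1 runs 4, rem=7, quantum used, demote→Q2. Q0=[] Q1=[] Q2=[P1,P5]
t=55-59: P1@Q2 runs 4, rem=0, completes. Q0=[] Q1=[] Q2=[P5]
t=59-66: P5@Q2 runs 7, rem=0, completes. Q0=[] Q1=[] Q2=[]

Answer: P2,P3,P4,P1,P5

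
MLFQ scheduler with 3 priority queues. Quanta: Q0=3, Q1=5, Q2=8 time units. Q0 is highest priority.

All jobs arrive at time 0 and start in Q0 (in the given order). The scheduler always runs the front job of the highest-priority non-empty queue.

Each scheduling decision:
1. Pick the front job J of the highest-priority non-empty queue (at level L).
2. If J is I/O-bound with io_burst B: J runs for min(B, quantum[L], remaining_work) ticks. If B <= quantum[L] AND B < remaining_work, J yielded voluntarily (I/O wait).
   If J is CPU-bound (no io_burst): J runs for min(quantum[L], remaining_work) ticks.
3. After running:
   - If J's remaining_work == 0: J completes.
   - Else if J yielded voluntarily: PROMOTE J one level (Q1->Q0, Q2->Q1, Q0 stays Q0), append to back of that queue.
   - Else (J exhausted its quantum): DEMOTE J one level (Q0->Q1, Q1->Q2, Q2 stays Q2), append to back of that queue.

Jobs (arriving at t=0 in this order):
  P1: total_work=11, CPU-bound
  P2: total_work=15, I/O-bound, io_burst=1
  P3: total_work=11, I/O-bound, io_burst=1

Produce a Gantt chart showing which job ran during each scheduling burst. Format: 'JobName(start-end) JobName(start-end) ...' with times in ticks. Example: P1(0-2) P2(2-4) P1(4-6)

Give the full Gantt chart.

t=0-3: P1@Q0 runs 3, rem=8, quantum used, demote→Q1. Q0=[P2,P3] Q1=[P1] Q2=[]
t=3-4: P2@Q0 runs 1, rem=14, I/O yield, promote→Q0. Q0=[P3,P2] Q1=[P1] Q2=[]
t=4-5: P3@Q0 runs 1, rem=10, I/O yield, promote→Q0. Q0=[P2,P3] Q1=[P1] Q2=[]
t=5-6: P2@Q0 runs 1, rem=13, I/O yield, promote→Q0. Q0=[P3,P2] Q1=[P1] Q2=[]
t=6-7: P3@Q0 runs 1, rem=9, I/O yield, promote→Q0. Q0=[P2,P3] Q1=[P1] Q2=[]
t=7-8: P2@Q0 runs 1, rem=12, I/O yield, promote→Q0. Q0=[P3,P2] Q1=[P1] Q2=[]
t=8-9: P3@Q0 runs 1, rem=8, I/O yield, promote→Q0. Q0=[P2,P3] Q1=[P1] Q2=[]
t=9-10: P2@Q0 runs 1, rem=11, I/O yield, promote→Q0. Q0=[P3,P2] Q1=[P1] Q2=[]
t=10-11: P3@Q0 runs 1, rem=7, I/O yield, promote→Q0. Q0=[P2,P3] Q1=[P1] Q2=[]
t=11-12: P2@Q0 runs 1, rem=10, I/O yield, promote→Q0. Q0=[P3,P2] Q1=[P1] Q2=[]
t=12-13: P3@Q0 runs 1, rem=6, I/O yield, promote→Q0. Q0=[P2,P3] Q1=[P1] Q2=[]
t=13-14: P2@Q0 runs 1, rem=9, I/O yield, promote→Q0. Q0=[P3,P2] Q1=[P1] Q2=[]
t=14-15: P3@Q0 runs 1, rem=5, I/O yield, promote→Q0. Q0=[P2,P3] Q1=[P1] Q2=[]
t=15-16: P2@Q0 runs 1, rem=8, I/O yield, promote→Q0. Q0=[P3,P2] Q1=[P1] Q2=[]
t=16-17: P3@Q0 runs 1, rem=4, I/O yield, promote→Q0. Q0=[P2,P3] Q1=[P1] Q2=[]
t=17-18: P2@Q0 runs 1, rem=7, I/O yield, promote→Q0. Q0=[P3,P2] Q1=[P1] Q2=[]
t=18-19: P3@Q0 runs 1, rem=3, I/O yield, promote→Q0. Q0=[P2,P3] Q1=[P1] Q2=[]
t=19-20: P2@Q0 runs 1, rem=6, I/O yield, promote→Q0. Q0=[P3,P2] Q1=[P1] Q2=[]
t=20-21: P3@Q0 runs 1, rem=2, I/O yield, promote→Q0. Q0=[P2,P3] Q1=[P1] Q2=[]
t=21-22: P2@Q0 runs 1, rem=5, I/O yield, promote→Q0. Q0=[P3,P2] Q1=[P1] Q2=[]
t=22-23: P3@Q0 runs 1, rem=1, I/O yield, promote→Q0. Q0=[P2,P3] Q1=[P1] Q2=[]
t=23-24: P2@Q0 runs 1, rem=4, I/O yield, promote→Q0. Q0=[P3,P2] Q1=[P1] Q2=[]
t=24-25: P3@Q0 runs 1, rem=0, completes. Q0=[P2] Q1=[P1] Q2=[]
t=25-26: P2@Q0 runs 1, rem=3, I/O yield, promote→Q0. Q0=[P2] Q1=[P1] Q2=[]
t=26-27: P2@Q0 runs 1, rem=2, I/O yield, promote→Q0. Q0=[P2] Q1=[P1] Q2=[]
t=27-28: P2@Q0 runs 1, rem=1, I/O yield, promote→Q0. Q0=[P2] Q1=[P1] Q2=[]
t=28-29: P2@Q0 runs 1, rem=0, completes. Q0=[] Q1=[P1] Q2=[]
t=29-34: P1@Q1 runs 5, rem=3, quantum used, demote→Q2. Q0=[] Q1=[] Q2=[P1]
t=34-37: P1@Q2 runs 3, rem=0, completes. Q0=[] Q1=[] Q2=[]

Answer: P1(0-3) P2(3-4) P3(4-5) P2(5-6) P3(6-7) P2(7-8) P3(8-9) P2(9-10) P3(10-11) P2(11-12) P3(12-13) P2(13-14) P3(14-15) P2(15-16) P3(16-17) P2(17-18) P3(18-19) P2(19-20) P3(20-21) P2(21-22) P3(22-23) P2(23-24) P3(24-25) P2(25-26) P2(26-27) P2(27-28) P2(28-29) P1(29-34) P1(34-37)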